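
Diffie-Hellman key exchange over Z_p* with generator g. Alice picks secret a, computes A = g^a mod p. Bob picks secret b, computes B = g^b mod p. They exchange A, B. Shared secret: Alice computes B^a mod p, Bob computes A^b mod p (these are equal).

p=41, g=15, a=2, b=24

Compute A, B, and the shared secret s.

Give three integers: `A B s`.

Answer: 20 10 18

Derivation:
A = 15^2 mod 41  (bits of 2 = 10)
  bit 0 = 1: r = r^2 * 15 mod 41 = 1^2 * 15 = 1*15 = 15
  bit 1 = 0: r = r^2 mod 41 = 15^2 = 20
  -> A = 20
B = 15^24 mod 41  (bits of 24 = 11000)
  bit 0 = 1: r = r^2 * 15 mod 41 = 1^2 * 15 = 1*15 = 15
  bit 1 = 1: r = r^2 * 15 mod 41 = 15^2 * 15 = 20*15 = 13
  bit 2 = 0: r = r^2 mod 41 = 13^2 = 5
  bit 3 = 0: r = r^2 mod 41 = 5^2 = 25
  bit 4 = 0: r = r^2 mod 41 = 25^2 = 10
  -> B = 10
s = B^a = 10^2 mod 41  (bits of 2 = 10)
  bit 0 = 1: r = r^2 * 10 mod 41 = 1^2 * 10 = 1*10 = 10
  bit 1 = 0: r = r^2 mod 41 = 10^2 = 18
  -> s = B^a = 18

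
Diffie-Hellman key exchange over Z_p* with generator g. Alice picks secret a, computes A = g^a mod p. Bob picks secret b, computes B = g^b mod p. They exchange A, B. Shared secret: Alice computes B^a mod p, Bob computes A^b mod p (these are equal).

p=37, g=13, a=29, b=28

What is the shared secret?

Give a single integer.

Answer: 16

Derivation:
A = 13^29 mod 37  (bits of 29 = 11101)
  bit 0 = 1: r = r^2 * 13 mod 37 = 1^2 * 13 = 1*13 = 13
  bit 1 = 1: r = r^2 * 13 mod 37 = 13^2 * 13 = 21*13 = 14
  bit 2 = 1: r = r^2 * 13 mod 37 = 14^2 * 13 = 11*13 = 32
  bit 3 = 0: r = r^2 mod 37 = 32^2 = 25
  bit 4 = 1: r = r^2 * 13 mod 37 = 25^2 * 13 = 33*13 = 22
  -> A = 22
B = 13^28 mod 37  (bits of 28 = 11100)
  bit 0 = 1: r = r^2 * 13 mod 37 = 1^2 * 13 = 1*13 = 13
  bit 1 = 1: r = r^2 * 13 mod 37 = 13^2 * 13 = 21*13 = 14
  bit 2 = 1: r = r^2 * 13 mod 37 = 14^2 * 13 = 11*13 = 32
  bit 3 = 0: r = r^2 mod 37 = 32^2 = 25
  bit 4 = 0: r = r^2 mod 37 = 25^2 = 33
  -> B = 33
s = B^a = 33^29 mod 37  (bits of 29 = 11101)
  bit 0 = 1: r = r^2 * 33 mod 37 = 1^2 * 33 = 1*33 = 33
  bit 1 = 1: r = r^2 * 33 mod 37 = 33^2 * 33 = 16*33 = 10
  bit 2 = 1: r = r^2 * 33 mod 37 = 10^2 * 33 = 26*33 = 7
  bit 3 = 0: r = r^2 mod 37 = 7^2 = 12
  bit 4 = 1: r = r^2 * 33 mod 37 = 12^2 * 33 = 33*33 = 16
  -> s = B^a = 16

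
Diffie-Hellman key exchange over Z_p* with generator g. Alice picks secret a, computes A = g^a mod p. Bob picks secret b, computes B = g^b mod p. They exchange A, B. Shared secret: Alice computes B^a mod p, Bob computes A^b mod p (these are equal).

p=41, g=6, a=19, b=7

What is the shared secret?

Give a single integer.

Answer: 24

Derivation:
A = 6^19 mod 41  (bits of 19 = 10011)
  bit 0 = 1: r = r^2 * 6 mod 41 = 1^2 * 6 = 1*6 = 6
  bit 1 = 0: r = r^2 mod 41 = 6^2 = 36
  bit 2 = 0: r = r^2 mod 41 = 36^2 = 25
  bit 3 = 1: r = r^2 * 6 mod 41 = 25^2 * 6 = 10*6 = 19
  bit 4 = 1: r = r^2 * 6 mod 41 = 19^2 * 6 = 33*6 = 34
  -> A = 34
B = 6^7 mod 41  (bits of 7 = 111)
  bit 0 = 1: r = r^2 * 6 mod 41 = 1^2 * 6 = 1*6 = 6
  bit 1 = 1: r = r^2 * 6 mod 41 = 6^2 * 6 = 36*6 = 11
  bit 2 = 1: r = r^2 * 6 mod 41 = 11^2 * 6 = 39*6 = 29
  -> B = 29
s = B^a = 29^19 mod 41  (bits of 19 = 10011)
  bit 0 = 1: r = r^2 * 29 mod 41 = 1^2 * 29 = 1*29 = 29
  bit 1 = 0: r = r^2 mod 41 = 29^2 = 21
  bit 2 = 0: r = r^2 mod 41 = 21^2 = 31
  bit 3 = 1: r = r^2 * 29 mod 41 = 31^2 * 29 = 18*29 = 30
  bit 4 = 1: r = r^2 * 29 mod 41 = 30^2 * 29 = 39*29 = 24
  -> s = B^a = 24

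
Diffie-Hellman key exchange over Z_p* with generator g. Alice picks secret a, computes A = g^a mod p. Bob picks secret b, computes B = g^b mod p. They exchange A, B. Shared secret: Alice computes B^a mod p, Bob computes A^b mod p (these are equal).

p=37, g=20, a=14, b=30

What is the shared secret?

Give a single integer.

Answer: 10

Derivation:
A = 20^14 mod 37  (bits of 14 = 1110)
  bit 0 = 1: r = r^2 * 20 mod 37 = 1^2 * 20 = 1*20 = 20
  bit 1 = 1: r = r^2 * 20 mod 37 = 20^2 * 20 = 30*20 = 8
  bit 2 = 1: r = r^2 * 20 mod 37 = 8^2 * 20 = 27*20 = 22
  bit 3 = 0: r = r^2 mod 37 = 22^2 = 3
  -> A = 3
B = 20^30 mod 37  (bits of 30 = 11110)
  bit 0 = 1: r = r^2 * 20 mod 37 = 1^2 * 20 = 1*20 = 20
  bit 1 = 1: r = r^2 * 20 mod 37 = 20^2 * 20 = 30*20 = 8
  bit 2 = 1: r = r^2 * 20 mod 37 = 8^2 * 20 = 27*20 = 22
  bit 3 = 1: r = r^2 * 20 mod 37 = 22^2 * 20 = 3*20 = 23
  bit 4 = 0: r = r^2 mod 37 = 23^2 = 11
  -> B = 11
s = B^a = 11^14 mod 37  (bits of 14 = 1110)
  bit 0 = 1: r = r^2 * 11 mod 37 = 1^2 * 11 = 1*11 = 11
  bit 1 = 1: r = r^2 * 11 mod 37 = 11^2 * 11 = 10*11 = 36
  bit 2 = 1: r = r^2 * 11 mod 37 = 36^2 * 11 = 1*11 = 11
  bit 3 = 0: r = r^2 mod 37 = 11^2 = 10
  -> s = B^a = 10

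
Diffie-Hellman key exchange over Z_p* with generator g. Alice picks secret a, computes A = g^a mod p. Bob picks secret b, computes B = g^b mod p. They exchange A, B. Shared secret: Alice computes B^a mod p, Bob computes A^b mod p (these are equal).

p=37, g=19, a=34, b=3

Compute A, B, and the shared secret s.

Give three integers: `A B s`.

Answer: 4 14 27

Derivation:
A = 19^34 mod 37  (bits of 34 = 100010)
  bit 0 = 1: r = r^2 * 19 mod 37 = 1^2 * 19 = 1*19 = 19
  bit 1 = 0: r = r^2 mod 37 = 19^2 = 28
  bit 2 = 0: r = r^2 mod 37 = 28^2 = 7
  bit 3 = 0: r = r^2 mod 37 = 7^2 = 12
  bit 4 = 1: r = r^2 * 19 mod 37 = 12^2 * 19 = 33*19 = 35
  bit 5 = 0: r = r^2 mod 37 = 35^2 = 4
  -> A = 4
B = 19^3 mod 37  (bits of 3 = 11)
  bit 0 = 1: r = r^2 * 19 mod 37 = 1^2 * 19 = 1*19 = 19
  bit 1 = 1: r = r^2 * 19 mod 37 = 19^2 * 19 = 28*19 = 14
  -> B = 14
s = B^a = 14^34 mod 37  (bits of 34 = 100010)
  bit 0 = 1: r = r^2 * 14 mod 37 = 1^2 * 14 = 1*14 = 14
  bit 1 = 0: r = r^2 mod 37 = 14^2 = 11
  bit 2 = 0: r = r^2 mod 37 = 11^2 = 10
  bit 3 = 0: r = r^2 mod 37 = 10^2 = 26
  bit 4 = 1: r = r^2 * 14 mod 37 = 26^2 * 14 = 10*14 = 29
  bit 5 = 0: r = r^2 mod 37 = 29^2 = 27
  -> s = B^a = 27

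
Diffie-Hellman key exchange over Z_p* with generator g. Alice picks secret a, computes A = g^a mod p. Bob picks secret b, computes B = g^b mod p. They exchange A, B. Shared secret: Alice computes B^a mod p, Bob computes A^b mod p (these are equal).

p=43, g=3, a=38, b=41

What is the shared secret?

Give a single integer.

Answer: 38

Derivation:
A = 3^38 mod 43  (bits of 38 = 100110)
  bit 0 = 1: r = r^2 * 3 mod 43 = 1^2 * 3 = 1*3 = 3
  bit 1 = 0: r = r^2 mod 43 = 3^2 = 9
  bit 2 = 0: r = r^2 mod 43 = 9^2 = 38
  bit 3 = 1: r = r^2 * 3 mod 43 = 38^2 * 3 = 25*3 = 32
  bit 4 = 1: r = r^2 * 3 mod 43 = 32^2 * 3 = 35*3 = 19
  bit 5 = 0: r = r^2 mod 43 = 19^2 = 17
  -> A = 17
B = 3^41 mod 43  (bits of 41 = 101001)
  bit 0 = 1: r = r^2 * 3 mod 43 = 1^2 * 3 = 1*3 = 3
  bit 1 = 0: r = r^2 mod 43 = 3^2 = 9
  bit 2 = 1: r = r^2 * 3 mod 43 = 9^2 * 3 = 38*3 = 28
  bit 3 = 0: r = r^2 mod 43 = 28^2 = 10
  bit 4 = 0: r = r^2 mod 43 = 10^2 = 14
  bit 5 = 1: r = r^2 * 3 mod 43 = 14^2 * 3 = 24*3 = 29
  -> B = 29
s = B^a = 29^38 mod 43  (bits of 38 = 100110)
  bit 0 = 1: r = r^2 * 29 mod 43 = 1^2 * 29 = 1*29 = 29
  bit 1 = 0: r = r^2 mod 43 = 29^2 = 24
  bit 2 = 0: r = r^2 mod 43 = 24^2 = 17
  bit 3 = 1: r = r^2 * 29 mod 43 = 17^2 * 29 = 31*29 = 39
  bit 4 = 1: r = r^2 * 29 mod 43 = 39^2 * 29 = 16*29 = 34
  bit 5 = 0: r = r^2 mod 43 = 34^2 = 38
  -> s = B^a = 38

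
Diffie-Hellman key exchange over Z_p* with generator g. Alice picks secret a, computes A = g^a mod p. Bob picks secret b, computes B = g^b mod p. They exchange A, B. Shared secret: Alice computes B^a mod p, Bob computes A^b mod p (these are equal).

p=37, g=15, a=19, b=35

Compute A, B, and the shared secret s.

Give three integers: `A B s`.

A = 15^19 mod 37  (bits of 19 = 10011)
  bit 0 = 1: r = r^2 * 15 mod 37 = 1^2 * 15 = 1*15 = 15
  bit 1 = 0: r = r^2 mod 37 = 15^2 = 3
  bit 2 = 0: r = r^2 mod 37 = 3^2 = 9
  bit 3 = 1: r = r^2 * 15 mod 37 = 9^2 * 15 = 7*15 = 31
  bit 4 = 1: r = r^2 * 15 mod 37 = 31^2 * 15 = 36*15 = 22
  -> A = 22
B = 15^35 mod 37  (bits of 35 = 100011)
  bit 0 = 1: r = r^2 * 15 mod 37 = 1^2 * 15 = 1*15 = 15
  bit 1 = 0: r = r^2 mod 37 = 15^2 = 3
  bit 2 = 0: r = r^2 mod 37 = 3^2 = 9
  bit 3 = 0: r = r^2 mod 37 = 9^2 = 7
  bit 4 = 1: r = r^2 * 15 mod 37 = 7^2 * 15 = 12*15 = 32
  bit 5 = 1: r = r^2 * 15 mod 37 = 32^2 * 15 = 25*15 = 5
  -> B = 5
s = B^a = 5^19 mod 37  (bits of 19 = 10011)
  bit 0 = 1: r = r^2 * 5 mod 37 = 1^2 * 5 = 1*5 = 5
  bit 1 = 0: r = r^2 mod 37 = 5^2 = 25
  bit 2 = 0: r = r^2 mod 37 = 25^2 = 33
  bit 3 = 1: r = r^2 * 5 mod 37 = 33^2 * 5 = 16*5 = 6
  bit 4 = 1: r = r^2 * 5 mod 37 = 6^2 * 5 = 36*5 = 32
  -> s = B^a = 32

Answer: 22 5 32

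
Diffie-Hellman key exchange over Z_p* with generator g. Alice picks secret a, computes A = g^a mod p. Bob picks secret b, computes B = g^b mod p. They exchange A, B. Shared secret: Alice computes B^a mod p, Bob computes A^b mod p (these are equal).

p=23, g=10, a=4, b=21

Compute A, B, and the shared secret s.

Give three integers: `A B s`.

A = 10^4 mod 23  (bits of 4 = 100)
  bit 0 = 1: r = r^2 * 10 mod 23 = 1^2 * 10 = 1*10 = 10
  bit 1 = 0: r = r^2 mod 23 = 10^2 = 8
  bit 2 = 0: r = r^2 mod 23 = 8^2 = 18
  -> A = 18
B = 10^21 mod 23  (bits of 21 = 10101)
  bit 0 = 1: r = r^2 * 10 mod 23 = 1^2 * 10 = 1*10 = 10
  bit 1 = 0: r = r^2 mod 23 = 10^2 = 8
  bit 2 = 1: r = r^2 * 10 mod 23 = 8^2 * 10 = 18*10 = 19
  bit 3 = 0: r = r^2 mod 23 = 19^2 = 16
  bit 4 = 1: r = r^2 * 10 mod 23 = 16^2 * 10 = 3*10 = 7
  -> B = 7
s = B^a = 7^4 mod 23  (bits of 4 = 100)
  bit 0 = 1: r = r^2 * 7 mod 23 = 1^2 * 7 = 1*7 = 7
  bit 1 = 0: r = r^2 mod 23 = 7^2 = 3
  bit 2 = 0: r = r^2 mod 23 = 3^2 = 9
  -> s = B^a = 9

Answer: 18 7 9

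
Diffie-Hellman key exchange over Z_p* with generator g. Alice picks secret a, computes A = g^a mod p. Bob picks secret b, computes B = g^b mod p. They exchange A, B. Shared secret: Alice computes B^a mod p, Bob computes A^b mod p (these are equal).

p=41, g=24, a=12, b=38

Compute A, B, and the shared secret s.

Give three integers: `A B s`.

Answer: 23 21 10

Derivation:
A = 24^12 mod 41  (bits of 12 = 1100)
  bit 0 = 1: r = r^2 * 24 mod 41 = 1^2 * 24 = 1*24 = 24
  bit 1 = 1: r = r^2 * 24 mod 41 = 24^2 * 24 = 2*24 = 7
  bit 2 = 0: r = r^2 mod 41 = 7^2 = 8
  bit 3 = 0: r = r^2 mod 41 = 8^2 = 23
  -> A = 23
B = 24^38 mod 41  (bits of 38 = 100110)
  bit 0 = 1: r = r^2 * 24 mod 41 = 1^2 * 24 = 1*24 = 24
  bit 1 = 0: r = r^2 mod 41 = 24^2 = 2
  bit 2 = 0: r = r^2 mod 41 = 2^2 = 4
  bit 3 = 1: r = r^2 * 24 mod 41 = 4^2 * 24 = 16*24 = 15
  bit 4 = 1: r = r^2 * 24 mod 41 = 15^2 * 24 = 20*24 = 29
  bit 5 = 0: r = r^2 mod 41 = 29^2 = 21
  -> B = 21
s = B^a = 21^12 mod 41  (bits of 12 = 1100)
  bit 0 = 1: r = r^2 * 21 mod 41 = 1^2 * 21 = 1*21 = 21
  bit 1 = 1: r = r^2 * 21 mod 41 = 21^2 * 21 = 31*21 = 36
  bit 2 = 0: r = r^2 mod 41 = 36^2 = 25
  bit 3 = 0: r = r^2 mod 41 = 25^2 = 10
  -> s = B^a = 10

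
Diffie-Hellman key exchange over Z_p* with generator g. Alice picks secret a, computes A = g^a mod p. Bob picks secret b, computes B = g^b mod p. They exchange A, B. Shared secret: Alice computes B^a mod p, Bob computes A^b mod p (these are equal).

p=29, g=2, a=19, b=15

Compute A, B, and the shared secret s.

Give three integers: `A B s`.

A = 2^19 mod 29  (bits of 19 = 10011)
  bit 0 = 1: r = r^2 * 2 mod 29 = 1^2 * 2 = 1*2 = 2
  bit 1 = 0: r = r^2 mod 29 = 2^2 = 4
  bit 2 = 0: r = r^2 mod 29 = 4^2 = 16
  bit 3 = 1: r = r^2 * 2 mod 29 = 16^2 * 2 = 24*2 = 19
  bit 4 = 1: r = r^2 * 2 mod 29 = 19^2 * 2 = 13*2 = 26
  -> A = 26
B = 2^15 mod 29  (bits of 15 = 1111)
  bit 0 = 1: r = r^2 * 2 mod 29 = 1^2 * 2 = 1*2 = 2
  bit 1 = 1: r = r^2 * 2 mod 29 = 2^2 * 2 = 4*2 = 8
  bit 2 = 1: r = r^2 * 2 mod 29 = 8^2 * 2 = 6*2 = 12
  bit 3 = 1: r = r^2 * 2 mod 29 = 12^2 * 2 = 28*2 = 27
  -> B = 27
s = B^a = 27^19 mod 29  (bits of 19 = 10011)
  bit 0 = 1: r = r^2 * 27 mod 29 = 1^2 * 27 = 1*27 = 27
  bit 1 = 0: r = r^2 mod 29 = 27^2 = 4
  bit 2 = 0: r = r^2 mod 29 = 4^2 = 16
  bit 3 = 1: r = r^2 * 27 mod 29 = 16^2 * 27 = 24*27 = 10
  bit 4 = 1: r = r^2 * 27 mod 29 = 10^2 * 27 = 13*27 = 3
  -> s = B^a = 3

Answer: 26 27 3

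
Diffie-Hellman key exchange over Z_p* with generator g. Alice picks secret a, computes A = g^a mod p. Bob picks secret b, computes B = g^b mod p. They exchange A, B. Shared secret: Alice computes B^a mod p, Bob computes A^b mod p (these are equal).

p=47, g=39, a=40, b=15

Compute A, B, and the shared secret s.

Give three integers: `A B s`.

A = 39^40 mod 47  (bits of 40 = 101000)
  bit 0 = 1: r = r^2 * 39 mod 47 = 1^2 * 39 = 1*39 = 39
  bit 1 = 0: r = r^2 mod 47 = 39^2 = 17
  bit 2 = 1: r = r^2 * 39 mod 47 = 17^2 * 39 = 7*39 = 38
  bit 3 = 0: r = r^2 mod 47 = 38^2 = 34
  bit 4 = 0: r = r^2 mod 47 = 34^2 = 28
  bit 5 = 0: r = r^2 mod 47 = 28^2 = 32
  -> A = 32
B = 39^15 mod 47  (bits of 15 = 1111)
  bit 0 = 1: r = r^2 * 39 mod 47 = 1^2 * 39 = 1*39 = 39
  bit 1 = 1: r = r^2 * 39 mod 47 = 39^2 * 39 = 17*39 = 5
  bit 2 = 1: r = r^2 * 39 mod 47 = 5^2 * 39 = 25*39 = 35
  bit 3 = 1: r = r^2 * 39 mod 47 = 35^2 * 39 = 3*39 = 23
  -> B = 23
s = B^a = 23^40 mod 47  (bits of 40 = 101000)
  bit 0 = 1: r = r^2 * 23 mod 47 = 1^2 * 23 = 1*23 = 23
  bit 1 = 0: r = r^2 mod 47 = 23^2 = 12
  bit 2 = 1: r = r^2 * 23 mod 47 = 12^2 * 23 = 3*23 = 22
  bit 3 = 0: r = r^2 mod 47 = 22^2 = 14
  bit 4 = 0: r = r^2 mod 47 = 14^2 = 8
  bit 5 = 0: r = r^2 mod 47 = 8^2 = 17
  -> s = B^a = 17

Answer: 32 23 17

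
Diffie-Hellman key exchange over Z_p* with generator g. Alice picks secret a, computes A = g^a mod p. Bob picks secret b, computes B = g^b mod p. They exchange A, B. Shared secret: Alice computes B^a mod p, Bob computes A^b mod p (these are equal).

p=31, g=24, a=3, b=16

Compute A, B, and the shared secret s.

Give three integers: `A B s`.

Answer: 29 7 2

Derivation:
A = 24^3 mod 31  (bits of 3 = 11)
  bit 0 = 1: r = r^2 * 24 mod 31 = 1^2 * 24 = 1*24 = 24
  bit 1 = 1: r = r^2 * 24 mod 31 = 24^2 * 24 = 18*24 = 29
  -> A = 29
B = 24^16 mod 31  (bits of 16 = 10000)
  bit 0 = 1: r = r^2 * 24 mod 31 = 1^2 * 24 = 1*24 = 24
  bit 1 = 0: r = r^2 mod 31 = 24^2 = 18
  bit 2 = 0: r = r^2 mod 31 = 18^2 = 14
  bit 3 = 0: r = r^2 mod 31 = 14^2 = 10
  bit 4 = 0: r = r^2 mod 31 = 10^2 = 7
  -> B = 7
s = B^a = 7^3 mod 31  (bits of 3 = 11)
  bit 0 = 1: r = r^2 * 7 mod 31 = 1^2 * 7 = 1*7 = 7
  bit 1 = 1: r = r^2 * 7 mod 31 = 7^2 * 7 = 18*7 = 2
  -> s = B^a = 2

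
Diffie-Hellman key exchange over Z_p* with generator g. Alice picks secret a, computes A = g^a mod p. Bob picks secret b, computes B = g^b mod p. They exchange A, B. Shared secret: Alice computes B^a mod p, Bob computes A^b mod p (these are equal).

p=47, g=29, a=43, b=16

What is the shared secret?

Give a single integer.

Answer: 28

Derivation:
A = 29^43 mod 47  (bits of 43 = 101011)
  bit 0 = 1: r = r^2 * 29 mod 47 = 1^2 * 29 = 1*29 = 29
  bit 1 = 0: r = r^2 mod 47 = 29^2 = 42
  bit 2 = 1: r = r^2 * 29 mod 47 = 42^2 * 29 = 25*29 = 20
  bit 3 = 0: r = r^2 mod 47 = 20^2 = 24
  bit 4 = 1: r = r^2 * 29 mod 47 = 24^2 * 29 = 12*29 = 19
  bit 5 = 1: r = r^2 * 29 mod 47 = 19^2 * 29 = 32*29 = 35
  -> A = 35
B = 29^16 mod 47  (bits of 16 = 10000)
  bit 0 = 1: r = r^2 * 29 mod 47 = 1^2 * 29 = 1*29 = 29
  bit 1 = 0: r = r^2 mod 47 = 29^2 = 42
  bit 2 = 0: r = r^2 mod 47 = 42^2 = 25
  bit 3 = 0: r = r^2 mod 47 = 25^2 = 14
  bit 4 = 0: r = r^2 mod 47 = 14^2 = 8
  -> B = 8
s = B^a = 8^43 mod 47  (bits of 43 = 101011)
  bit 0 = 1: r = r^2 * 8 mod 47 = 1^2 * 8 = 1*8 = 8
  bit 1 = 0: r = r^2 mod 47 = 8^2 = 17
  bit 2 = 1: r = r^2 * 8 mod 47 = 17^2 * 8 = 7*8 = 9
  bit 3 = 0: r = r^2 mod 47 = 9^2 = 34
  bit 4 = 1: r = r^2 * 8 mod 47 = 34^2 * 8 = 28*8 = 36
  bit 5 = 1: r = r^2 * 8 mod 47 = 36^2 * 8 = 27*8 = 28
  -> s = B^a = 28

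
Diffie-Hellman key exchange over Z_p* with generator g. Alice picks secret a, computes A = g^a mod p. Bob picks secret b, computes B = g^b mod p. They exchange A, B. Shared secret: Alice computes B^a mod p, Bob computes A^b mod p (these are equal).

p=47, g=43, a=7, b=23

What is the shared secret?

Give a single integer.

A = 43^7 mod 47  (bits of 7 = 111)
  bit 0 = 1: r = r^2 * 43 mod 47 = 1^2 * 43 = 1*43 = 43
  bit 1 = 1: r = r^2 * 43 mod 47 = 43^2 * 43 = 16*43 = 30
  bit 2 = 1: r = r^2 * 43 mod 47 = 30^2 * 43 = 7*43 = 19
  -> A = 19
B = 43^23 mod 47  (bits of 23 = 10111)
  bit 0 = 1: r = r^2 * 43 mod 47 = 1^2 * 43 = 1*43 = 43
  bit 1 = 0: r = r^2 mod 47 = 43^2 = 16
  bit 2 = 1: r = r^2 * 43 mod 47 = 16^2 * 43 = 21*43 = 10
  bit 3 = 1: r = r^2 * 43 mod 47 = 10^2 * 43 = 6*43 = 23
  bit 4 = 1: r = r^2 * 43 mod 47 = 23^2 * 43 = 12*43 = 46
  -> B = 46
s = B^a = 46^7 mod 47  (bits of 7 = 111)
  bit 0 = 1: r = r^2 * 46 mod 47 = 1^2 * 46 = 1*46 = 46
  bit 1 = 1: r = r^2 * 46 mod 47 = 46^2 * 46 = 1*46 = 46
  bit 2 = 1: r = r^2 * 46 mod 47 = 46^2 * 46 = 1*46 = 46
  -> s = B^a = 46

Answer: 46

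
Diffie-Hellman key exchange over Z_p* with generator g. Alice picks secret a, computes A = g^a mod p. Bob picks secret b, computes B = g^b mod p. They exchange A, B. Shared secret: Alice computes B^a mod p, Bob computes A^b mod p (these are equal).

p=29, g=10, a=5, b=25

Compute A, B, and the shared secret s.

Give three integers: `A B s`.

A = 10^5 mod 29  (bits of 5 = 101)
  bit 0 = 1: r = r^2 * 10 mod 29 = 1^2 * 10 = 1*10 = 10
  bit 1 = 0: r = r^2 mod 29 = 10^2 = 13
  bit 2 = 1: r = r^2 * 10 mod 29 = 13^2 * 10 = 24*10 = 8
  -> A = 8
B = 10^25 mod 29  (bits of 25 = 11001)
  bit 0 = 1: r = r^2 * 10 mod 29 = 1^2 * 10 = 1*10 = 10
  bit 1 = 1: r = r^2 * 10 mod 29 = 10^2 * 10 = 13*10 = 14
  bit 2 = 0: r = r^2 mod 29 = 14^2 = 22
  bit 3 = 0: r = r^2 mod 29 = 22^2 = 20
  bit 4 = 1: r = r^2 * 10 mod 29 = 20^2 * 10 = 23*10 = 27
  -> B = 27
s = B^a = 27^5 mod 29  (bits of 5 = 101)
  bit 0 = 1: r = r^2 * 27 mod 29 = 1^2 * 27 = 1*27 = 27
  bit 1 = 0: r = r^2 mod 29 = 27^2 = 4
  bit 2 = 1: r = r^2 * 27 mod 29 = 4^2 * 27 = 16*27 = 26
  -> s = B^a = 26

Answer: 8 27 26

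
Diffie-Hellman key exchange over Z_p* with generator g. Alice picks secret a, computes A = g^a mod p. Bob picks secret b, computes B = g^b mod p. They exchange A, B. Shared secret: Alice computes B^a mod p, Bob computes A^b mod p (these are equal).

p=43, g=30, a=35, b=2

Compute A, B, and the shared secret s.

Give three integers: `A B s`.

A = 30^35 mod 43  (bits of 35 = 100011)
  bit 0 = 1: r = r^2 * 30 mod 43 = 1^2 * 30 = 1*30 = 30
  bit 1 = 0: r = r^2 mod 43 = 30^2 = 40
  bit 2 = 0: r = r^2 mod 43 = 40^2 = 9
  bit 3 = 0: r = r^2 mod 43 = 9^2 = 38
  bit 4 = 1: r = r^2 * 30 mod 43 = 38^2 * 30 = 25*30 = 19
  bit 5 = 1: r = r^2 * 30 mod 43 = 19^2 * 30 = 17*30 = 37
  -> A = 37
B = 30^2 mod 43  (bits of 2 = 10)
  bit 0 = 1: r = r^2 * 30 mod 43 = 1^2 * 30 = 1*30 = 30
  bit 1 = 0: r = r^2 mod 43 = 30^2 = 40
  -> B = 40
s = B^a = 40^35 mod 43  (bits of 35 = 100011)
  bit 0 = 1: r = r^2 * 40 mod 43 = 1^2 * 40 = 1*40 = 40
  bit 1 = 0: r = r^2 mod 43 = 40^2 = 9
  bit 2 = 0: r = r^2 mod 43 = 9^2 = 38
  bit 3 = 0: r = r^2 mod 43 = 38^2 = 25
  bit 4 = 1: r = r^2 * 40 mod 43 = 25^2 * 40 = 23*40 = 17
  bit 5 = 1: r = r^2 * 40 mod 43 = 17^2 * 40 = 31*40 = 36
  -> s = B^a = 36

Answer: 37 40 36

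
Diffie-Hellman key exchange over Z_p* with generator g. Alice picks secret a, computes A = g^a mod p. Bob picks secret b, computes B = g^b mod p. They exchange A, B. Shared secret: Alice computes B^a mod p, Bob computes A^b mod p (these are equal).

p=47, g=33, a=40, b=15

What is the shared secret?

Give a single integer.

A = 33^40 mod 47  (bits of 40 = 101000)
  bit 0 = 1: r = r^2 * 33 mod 47 = 1^2 * 33 = 1*33 = 33
  bit 1 = 0: r = r^2 mod 47 = 33^2 = 8
  bit 2 = 1: r = r^2 * 33 mod 47 = 8^2 * 33 = 17*33 = 44
  bit 3 = 0: r = r^2 mod 47 = 44^2 = 9
  bit 4 = 0: r = r^2 mod 47 = 9^2 = 34
  bit 5 = 0: r = r^2 mod 47 = 34^2 = 28
  -> A = 28
B = 33^15 mod 47  (bits of 15 = 1111)
  bit 0 = 1: r = r^2 * 33 mod 47 = 1^2 * 33 = 1*33 = 33
  bit 1 = 1: r = r^2 * 33 mod 47 = 33^2 * 33 = 8*33 = 29
  bit 2 = 1: r = r^2 * 33 mod 47 = 29^2 * 33 = 42*33 = 23
  bit 3 = 1: r = r^2 * 33 mod 47 = 23^2 * 33 = 12*33 = 20
  -> B = 20
s = B^a = 20^40 mod 47  (bits of 40 = 101000)
  bit 0 = 1: r = r^2 * 20 mod 47 = 1^2 * 20 = 1*20 = 20
  bit 1 = 0: r = r^2 mod 47 = 20^2 = 24
  bit 2 = 1: r = r^2 * 20 mod 47 = 24^2 * 20 = 12*20 = 5
  bit 3 = 0: r = r^2 mod 47 = 5^2 = 25
  bit 4 = 0: r = r^2 mod 47 = 25^2 = 14
  bit 5 = 0: r = r^2 mod 47 = 14^2 = 8
  -> s = B^a = 8

Answer: 8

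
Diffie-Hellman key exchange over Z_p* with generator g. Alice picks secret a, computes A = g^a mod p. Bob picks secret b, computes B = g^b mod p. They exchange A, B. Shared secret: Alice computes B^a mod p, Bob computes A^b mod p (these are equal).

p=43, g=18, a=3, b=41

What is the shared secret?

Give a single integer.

A = 18^3 mod 43  (bits of 3 = 11)
  bit 0 = 1: r = r^2 * 18 mod 43 = 1^2 * 18 = 1*18 = 18
  bit 1 = 1: r = r^2 * 18 mod 43 = 18^2 * 18 = 23*18 = 27
  -> A = 27
B = 18^41 mod 43  (bits of 41 = 101001)
  bit 0 = 1: r = r^2 * 18 mod 43 = 1^2 * 18 = 1*18 = 18
  bit 1 = 0: r = r^2 mod 43 = 18^2 = 23
  bit 2 = 1: r = r^2 * 18 mod 43 = 23^2 * 18 = 13*18 = 19
  bit 3 = 0: r = r^2 mod 43 = 19^2 = 17
  bit 4 = 0: r = r^2 mod 43 = 17^2 = 31
  bit 5 = 1: r = r^2 * 18 mod 43 = 31^2 * 18 = 15*18 = 12
  -> B = 12
s = B^a = 12^3 mod 43  (bits of 3 = 11)
  bit 0 = 1: r = r^2 * 12 mod 43 = 1^2 * 12 = 1*12 = 12
  bit 1 = 1: r = r^2 * 12 mod 43 = 12^2 * 12 = 15*12 = 8
  -> s = B^a = 8

Answer: 8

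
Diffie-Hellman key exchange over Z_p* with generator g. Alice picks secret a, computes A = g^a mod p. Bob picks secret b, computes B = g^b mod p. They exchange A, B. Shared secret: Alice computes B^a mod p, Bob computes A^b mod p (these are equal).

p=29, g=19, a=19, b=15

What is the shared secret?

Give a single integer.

Answer: 21

Derivation:
A = 19^19 mod 29  (bits of 19 = 10011)
  bit 0 = 1: r = r^2 * 19 mod 29 = 1^2 * 19 = 1*19 = 19
  bit 1 = 0: r = r^2 mod 29 = 19^2 = 13
  bit 2 = 0: r = r^2 mod 29 = 13^2 = 24
  bit 3 = 1: r = r^2 * 19 mod 29 = 24^2 * 19 = 25*19 = 11
  bit 4 = 1: r = r^2 * 19 mod 29 = 11^2 * 19 = 5*19 = 8
  -> A = 8
B = 19^15 mod 29  (bits of 15 = 1111)
  bit 0 = 1: r = r^2 * 19 mod 29 = 1^2 * 19 = 1*19 = 19
  bit 1 = 1: r = r^2 * 19 mod 29 = 19^2 * 19 = 13*19 = 15
  bit 2 = 1: r = r^2 * 19 mod 29 = 15^2 * 19 = 22*19 = 12
  bit 3 = 1: r = r^2 * 19 mod 29 = 12^2 * 19 = 28*19 = 10
  -> B = 10
s = B^a = 10^19 mod 29  (bits of 19 = 10011)
  bit 0 = 1: r = r^2 * 10 mod 29 = 1^2 * 10 = 1*10 = 10
  bit 1 = 0: r = r^2 mod 29 = 10^2 = 13
  bit 2 = 0: r = r^2 mod 29 = 13^2 = 24
  bit 3 = 1: r = r^2 * 10 mod 29 = 24^2 * 10 = 25*10 = 18
  bit 4 = 1: r = r^2 * 10 mod 29 = 18^2 * 10 = 5*10 = 21
  -> s = B^a = 21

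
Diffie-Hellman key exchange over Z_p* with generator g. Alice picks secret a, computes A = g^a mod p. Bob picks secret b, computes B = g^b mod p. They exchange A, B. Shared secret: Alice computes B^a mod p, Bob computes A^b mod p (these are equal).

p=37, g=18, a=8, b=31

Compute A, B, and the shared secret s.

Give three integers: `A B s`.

A = 18^8 mod 37  (bits of 8 = 1000)
  bit 0 = 1: r = r^2 * 18 mod 37 = 1^2 * 18 = 1*18 = 18
  bit 1 = 0: r = r^2 mod 37 = 18^2 = 28
  bit 2 = 0: r = r^2 mod 37 = 28^2 = 7
  bit 3 = 0: r = r^2 mod 37 = 7^2 = 12
  -> A = 12
B = 18^31 mod 37  (bits of 31 = 11111)
  bit 0 = 1: r = r^2 * 18 mod 37 = 1^2 * 18 = 1*18 = 18
  bit 1 = 1: r = r^2 * 18 mod 37 = 18^2 * 18 = 28*18 = 23
  bit 2 = 1: r = r^2 * 18 mod 37 = 23^2 * 18 = 11*18 = 13
  bit 3 = 1: r = r^2 * 18 mod 37 = 13^2 * 18 = 21*18 = 8
  bit 4 = 1: r = r^2 * 18 mod 37 = 8^2 * 18 = 27*18 = 5
  -> B = 5
s = B^a = 5^8 mod 37  (bits of 8 = 1000)
  bit 0 = 1: r = r^2 * 5 mod 37 = 1^2 * 5 = 1*5 = 5
  bit 1 = 0: r = r^2 mod 37 = 5^2 = 25
  bit 2 = 0: r = r^2 mod 37 = 25^2 = 33
  bit 3 = 0: r = r^2 mod 37 = 33^2 = 16
  -> s = B^a = 16

Answer: 12 5 16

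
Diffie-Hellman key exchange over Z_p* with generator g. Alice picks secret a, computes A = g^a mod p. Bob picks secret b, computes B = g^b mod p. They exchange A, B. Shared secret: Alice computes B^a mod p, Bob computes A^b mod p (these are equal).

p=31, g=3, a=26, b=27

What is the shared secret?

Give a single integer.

A = 3^26 mod 31  (bits of 26 = 11010)
  bit 0 = 1: r = r^2 * 3 mod 31 = 1^2 * 3 = 1*3 = 3
  bit 1 = 1: r = r^2 * 3 mod 31 = 3^2 * 3 = 9*3 = 27
  bit 2 = 0: r = r^2 mod 31 = 27^2 = 16
  bit 3 = 1: r = r^2 * 3 mod 31 = 16^2 * 3 = 8*3 = 24
  bit 4 = 0: r = r^2 mod 31 = 24^2 = 18
  -> A = 18
B = 3^27 mod 31  (bits of 27 = 11011)
  bit 0 = 1: r = r^2 * 3 mod 31 = 1^2 * 3 = 1*3 = 3
  bit 1 = 1: r = r^2 * 3 mod 31 = 3^2 * 3 = 9*3 = 27
  bit 2 = 0: r = r^2 mod 31 = 27^2 = 16
  bit 3 = 1: r = r^2 * 3 mod 31 = 16^2 * 3 = 8*3 = 24
  bit 4 = 1: r = r^2 * 3 mod 31 = 24^2 * 3 = 18*3 = 23
  -> B = 23
s = B^a = 23^26 mod 31  (bits of 26 = 11010)
  bit 0 = 1: r = r^2 * 23 mod 31 = 1^2 * 23 = 1*23 = 23
  bit 1 = 1: r = r^2 * 23 mod 31 = 23^2 * 23 = 2*23 = 15
  bit 2 = 0: r = r^2 mod 31 = 15^2 = 8
  bit 3 = 1: r = r^2 * 23 mod 31 = 8^2 * 23 = 2*23 = 15
  bit 4 = 0: r = r^2 mod 31 = 15^2 = 8
  -> s = B^a = 8

Answer: 8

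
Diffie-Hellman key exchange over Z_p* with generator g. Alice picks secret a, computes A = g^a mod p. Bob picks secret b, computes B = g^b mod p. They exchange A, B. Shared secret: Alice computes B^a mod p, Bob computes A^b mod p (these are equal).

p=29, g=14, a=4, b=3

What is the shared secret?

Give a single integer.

Answer: 25

Derivation:
A = 14^4 mod 29  (bits of 4 = 100)
  bit 0 = 1: r = r^2 * 14 mod 29 = 1^2 * 14 = 1*14 = 14
  bit 1 = 0: r = r^2 mod 29 = 14^2 = 22
  bit 2 = 0: r = r^2 mod 29 = 22^2 = 20
  -> A = 20
B = 14^3 mod 29  (bits of 3 = 11)
  bit 0 = 1: r = r^2 * 14 mod 29 = 1^2 * 14 = 1*14 = 14
  bit 1 = 1: r = r^2 * 14 mod 29 = 14^2 * 14 = 22*14 = 18
  -> B = 18
s = B^a = 18^4 mod 29  (bits of 4 = 100)
  bit 0 = 1: r = r^2 * 18 mod 29 = 1^2 * 18 = 1*18 = 18
  bit 1 = 0: r = r^2 mod 29 = 18^2 = 5
  bit 2 = 0: r = r^2 mod 29 = 5^2 = 25
  -> s = B^a = 25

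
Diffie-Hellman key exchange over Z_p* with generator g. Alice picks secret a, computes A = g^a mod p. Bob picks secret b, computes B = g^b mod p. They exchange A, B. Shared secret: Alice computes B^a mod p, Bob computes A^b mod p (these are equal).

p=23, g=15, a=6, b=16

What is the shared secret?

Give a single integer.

A = 15^6 mod 23  (bits of 6 = 110)
  bit 0 = 1: r = r^2 * 15 mod 23 = 1^2 * 15 = 1*15 = 15
  bit 1 = 1: r = r^2 * 15 mod 23 = 15^2 * 15 = 18*15 = 17
  bit 2 = 0: r = r^2 mod 23 = 17^2 = 13
  -> A = 13
B = 15^16 mod 23  (bits of 16 = 10000)
  bit 0 = 1: r = r^2 * 15 mod 23 = 1^2 * 15 = 1*15 = 15
  bit 1 = 0: r = r^2 mod 23 = 15^2 = 18
  bit 2 = 0: r = r^2 mod 23 = 18^2 = 2
  bit 3 = 0: r = r^2 mod 23 = 2^2 = 4
  bit 4 = 0: r = r^2 mod 23 = 4^2 = 16
  -> B = 16
s = B^a = 16^6 mod 23  (bits of 6 = 110)
  bit 0 = 1: r = r^2 * 16 mod 23 = 1^2 * 16 = 1*16 = 16
  bit 1 = 1: r = r^2 * 16 mod 23 = 16^2 * 16 = 3*16 = 2
  bit 2 = 0: r = r^2 mod 23 = 2^2 = 4
  -> s = B^a = 4

Answer: 4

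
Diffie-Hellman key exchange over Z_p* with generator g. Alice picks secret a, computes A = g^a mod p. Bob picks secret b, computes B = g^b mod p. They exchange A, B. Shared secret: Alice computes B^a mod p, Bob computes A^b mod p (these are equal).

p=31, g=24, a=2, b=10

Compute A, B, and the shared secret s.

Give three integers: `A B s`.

A = 24^2 mod 31  (bits of 2 = 10)
  bit 0 = 1: r = r^2 * 24 mod 31 = 1^2 * 24 = 1*24 = 24
  bit 1 = 0: r = r^2 mod 31 = 24^2 = 18
  -> A = 18
B = 24^10 mod 31  (bits of 10 = 1010)
  bit 0 = 1: r = r^2 * 24 mod 31 = 1^2 * 24 = 1*24 = 24
  bit 1 = 0: r = r^2 mod 31 = 24^2 = 18
  bit 2 = 1: r = r^2 * 24 mod 31 = 18^2 * 24 = 14*24 = 26
  bit 3 = 0: r = r^2 mod 31 = 26^2 = 25
  -> B = 25
s = B^a = 25^2 mod 31  (bits of 2 = 10)
  bit 0 = 1: r = r^2 * 25 mod 31 = 1^2 * 25 = 1*25 = 25
  bit 1 = 0: r = r^2 mod 31 = 25^2 = 5
  -> s = B^a = 5

Answer: 18 25 5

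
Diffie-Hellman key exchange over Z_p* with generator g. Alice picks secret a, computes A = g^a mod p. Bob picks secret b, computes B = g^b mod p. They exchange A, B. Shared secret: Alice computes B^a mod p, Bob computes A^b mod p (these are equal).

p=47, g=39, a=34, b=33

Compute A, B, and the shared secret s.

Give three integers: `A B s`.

A = 39^34 mod 47  (bits of 34 = 100010)
  bit 0 = 1: r = r^2 * 39 mod 47 = 1^2 * 39 = 1*39 = 39
  bit 1 = 0: r = r^2 mod 47 = 39^2 = 17
  bit 2 = 0: r = r^2 mod 47 = 17^2 = 7
  bit 3 = 0: r = r^2 mod 47 = 7^2 = 2
  bit 4 = 1: r = r^2 * 39 mod 47 = 2^2 * 39 = 4*39 = 15
  bit 5 = 0: r = r^2 mod 47 = 15^2 = 37
  -> A = 37
B = 39^33 mod 47  (bits of 33 = 100001)
  bit 0 = 1: r = r^2 * 39 mod 47 = 1^2 * 39 = 1*39 = 39
  bit 1 = 0: r = r^2 mod 47 = 39^2 = 17
  bit 2 = 0: r = r^2 mod 47 = 17^2 = 7
  bit 3 = 0: r = r^2 mod 47 = 7^2 = 2
  bit 4 = 0: r = r^2 mod 47 = 2^2 = 4
  bit 5 = 1: r = r^2 * 39 mod 47 = 4^2 * 39 = 16*39 = 13
  -> B = 13
s = B^a = 13^34 mod 47  (bits of 34 = 100010)
  bit 0 = 1: r = r^2 * 13 mod 47 = 1^2 * 13 = 1*13 = 13
  bit 1 = 0: r = r^2 mod 47 = 13^2 = 28
  bit 2 = 0: r = r^2 mod 47 = 28^2 = 32
  bit 3 = 0: r = r^2 mod 47 = 32^2 = 37
  bit 4 = 1: r = r^2 * 13 mod 47 = 37^2 * 13 = 6*13 = 31
  bit 5 = 0: r = r^2 mod 47 = 31^2 = 21
  -> s = B^a = 21

Answer: 37 13 21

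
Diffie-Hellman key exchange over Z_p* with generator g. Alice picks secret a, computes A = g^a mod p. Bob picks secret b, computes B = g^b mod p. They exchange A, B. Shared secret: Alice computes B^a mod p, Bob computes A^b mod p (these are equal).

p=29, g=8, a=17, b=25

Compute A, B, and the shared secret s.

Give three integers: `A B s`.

A = 8^17 mod 29  (bits of 17 = 10001)
  bit 0 = 1: r = r^2 * 8 mod 29 = 1^2 * 8 = 1*8 = 8
  bit 1 = 0: r = r^2 mod 29 = 8^2 = 6
  bit 2 = 0: r = r^2 mod 29 = 6^2 = 7
  bit 3 = 0: r = r^2 mod 29 = 7^2 = 20
  bit 4 = 1: r = r^2 * 8 mod 29 = 20^2 * 8 = 23*8 = 10
  -> A = 10
B = 8^25 mod 29  (bits of 25 = 11001)
  bit 0 = 1: r = r^2 * 8 mod 29 = 1^2 * 8 = 1*8 = 8
  bit 1 = 1: r = r^2 * 8 mod 29 = 8^2 * 8 = 6*8 = 19
  bit 2 = 0: r = r^2 mod 29 = 19^2 = 13
  bit 3 = 0: r = r^2 mod 29 = 13^2 = 24
  bit 4 = 1: r = r^2 * 8 mod 29 = 24^2 * 8 = 25*8 = 26
  -> B = 26
s = B^a = 26^17 mod 29  (bits of 17 = 10001)
  bit 0 = 1: r = r^2 * 26 mod 29 = 1^2 * 26 = 1*26 = 26
  bit 1 = 0: r = r^2 mod 29 = 26^2 = 9
  bit 2 = 0: r = r^2 mod 29 = 9^2 = 23
  bit 3 = 0: r = r^2 mod 29 = 23^2 = 7
  bit 4 = 1: r = r^2 * 26 mod 29 = 7^2 * 26 = 20*26 = 27
  -> s = B^a = 27

Answer: 10 26 27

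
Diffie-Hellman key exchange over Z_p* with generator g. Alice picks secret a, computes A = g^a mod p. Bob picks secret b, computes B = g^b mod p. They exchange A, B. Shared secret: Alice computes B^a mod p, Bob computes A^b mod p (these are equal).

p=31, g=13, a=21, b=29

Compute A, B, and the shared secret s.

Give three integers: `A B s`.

A = 13^21 mod 31  (bits of 21 = 10101)
  bit 0 = 1: r = r^2 * 13 mod 31 = 1^2 * 13 = 1*13 = 13
  bit 1 = 0: r = r^2 mod 31 = 13^2 = 14
  bit 2 = 1: r = r^2 * 13 mod 31 = 14^2 * 13 = 10*13 = 6
  bit 3 = 0: r = r^2 mod 31 = 6^2 = 5
  bit 4 = 1: r = r^2 * 13 mod 31 = 5^2 * 13 = 25*13 = 15
  -> A = 15
B = 13^29 mod 31  (bits of 29 = 11101)
  bit 0 = 1: r = r^2 * 13 mod 31 = 1^2 * 13 = 1*13 = 13
  bit 1 = 1: r = r^2 * 13 mod 31 = 13^2 * 13 = 14*13 = 27
  bit 2 = 1: r = r^2 * 13 mod 31 = 27^2 * 13 = 16*13 = 22
  bit 3 = 0: r = r^2 mod 31 = 22^2 = 19
  bit 4 = 1: r = r^2 * 13 mod 31 = 19^2 * 13 = 20*13 = 12
  -> B = 12
s = B^a = 12^21 mod 31  (bits of 21 = 10101)
  bit 0 = 1: r = r^2 * 12 mod 31 = 1^2 * 12 = 1*12 = 12
  bit 1 = 0: r = r^2 mod 31 = 12^2 = 20
  bit 2 = 1: r = r^2 * 12 mod 31 = 20^2 * 12 = 28*12 = 26
  bit 3 = 0: r = r^2 mod 31 = 26^2 = 25
  bit 4 = 1: r = r^2 * 12 mod 31 = 25^2 * 12 = 5*12 = 29
  -> s = B^a = 29

Answer: 15 12 29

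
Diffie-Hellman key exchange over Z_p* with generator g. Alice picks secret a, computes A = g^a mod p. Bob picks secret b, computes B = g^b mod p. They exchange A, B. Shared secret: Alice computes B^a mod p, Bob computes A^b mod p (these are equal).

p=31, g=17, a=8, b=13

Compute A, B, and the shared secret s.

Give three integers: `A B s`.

Answer: 18 3 20

Derivation:
A = 17^8 mod 31  (bits of 8 = 1000)
  bit 0 = 1: r = r^2 * 17 mod 31 = 1^2 * 17 = 1*17 = 17
  bit 1 = 0: r = r^2 mod 31 = 17^2 = 10
  bit 2 = 0: r = r^2 mod 31 = 10^2 = 7
  bit 3 = 0: r = r^2 mod 31 = 7^2 = 18
  -> A = 18
B = 17^13 mod 31  (bits of 13 = 1101)
  bit 0 = 1: r = r^2 * 17 mod 31 = 1^2 * 17 = 1*17 = 17
  bit 1 = 1: r = r^2 * 17 mod 31 = 17^2 * 17 = 10*17 = 15
  bit 2 = 0: r = r^2 mod 31 = 15^2 = 8
  bit 3 = 1: r = r^2 * 17 mod 31 = 8^2 * 17 = 2*17 = 3
  -> B = 3
s = B^a = 3^8 mod 31  (bits of 8 = 1000)
  bit 0 = 1: r = r^2 * 3 mod 31 = 1^2 * 3 = 1*3 = 3
  bit 1 = 0: r = r^2 mod 31 = 3^2 = 9
  bit 2 = 0: r = r^2 mod 31 = 9^2 = 19
  bit 3 = 0: r = r^2 mod 31 = 19^2 = 20
  -> s = B^a = 20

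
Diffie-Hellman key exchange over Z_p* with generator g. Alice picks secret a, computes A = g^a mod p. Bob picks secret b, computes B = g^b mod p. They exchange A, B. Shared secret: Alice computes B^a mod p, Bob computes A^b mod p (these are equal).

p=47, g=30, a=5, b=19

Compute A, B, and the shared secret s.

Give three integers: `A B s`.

Answer: 13 23 22

Derivation:
A = 30^5 mod 47  (bits of 5 = 101)
  bit 0 = 1: r = r^2 * 30 mod 47 = 1^2 * 30 = 1*30 = 30
  bit 1 = 0: r = r^2 mod 47 = 30^2 = 7
  bit 2 = 1: r = r^2 * 30 mod 47 = 7^2 * 30 = 2*30 = 13
  -> A = 13
B = 30^19 mod 47  (bits of 19 = 10011)
  bit 0 = 1: r = r^2 * 30 mod 47 = 1^2 * 30 = 1*30 = 30
  bit 1 = 0: r = r^2 mod 47 = 30^2 = 7
  bit 2 = 0: r = r^2 mod 47 = 7^2 = 2
  bit 3 = 1: r = r^2 * 30 mod 47 = 2^2 * 30 = 4*30 = 26
  bit 4 = 1: r = r^2 * 30 mod 47 = 26^2 * 30 = 18*30 = 23
  -> B = 23
s = B^a = 23^5 mod 47  (bits of 5 = 101)
  bit 0 = 1: r = r^2 * 23 mod 47 = 1^2 * 23 = 1*23 = 23
  bit 1 = 0: r = r^2 mod 47 = 23^2 = 12
  bit 2 = 1: r = r^2 * 23 mod 47 = 12^2 * 23 = 3*23 = 22
  -> s = B^a = 22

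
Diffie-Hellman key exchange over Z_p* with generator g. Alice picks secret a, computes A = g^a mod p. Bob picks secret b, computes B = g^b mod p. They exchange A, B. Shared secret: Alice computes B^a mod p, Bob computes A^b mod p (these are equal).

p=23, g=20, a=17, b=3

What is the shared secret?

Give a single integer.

A = 20^17 mod 23  (bits of 17 = 10001)
  bit 0 = 1: r = r^2 * 20 mod 23 = 1^2 * 20 = 1*20 = 20
  bit 1 = 0: r = r^2 mod 23 = 20^2 = 9
  bit 2 = 0: r = r^2 mod 23 = 9^2 = 12
  bit 3 = 0: r = r^2 mod 23 = 12^2 = 6
  bit 4 = 1: r = r^2 * 20 mod 23 = 6^2 * 20 = 13*20 = 7
  -> A = 7
B = 20^3 mod 23  (bits of 3 = 11)
  bit 0 = 1: r = r^2 * 20 mod 23 = 1^2 * 20 = 1*20 = 20
  bit 1 = 1: r = r^2 * 20 mod 23 = 20^2 * 20 = 9*20 = 19
  -> B = 19
s = B^a = 19^17 mod 23  (bits of 17 = 10001)
  bit 0 = 1: r = r^2 * 19 mod 23 = 1^2 * 19 = 1*19 = 19
  bit 1 = 0: r = r^2 mod 23 = 19^2 = 16
  bit 2 = 0: r = r^2 mod 23 = 16^2 = 3
  bit 3 = 0: r = r^2 mod 23 = 3^2 = 9
  bit 4 = 1: r = r^2 * 19 mod 23 = 9^2 * 19 = 12*19 = 21
  -> s = B^a = 21

Answer: 21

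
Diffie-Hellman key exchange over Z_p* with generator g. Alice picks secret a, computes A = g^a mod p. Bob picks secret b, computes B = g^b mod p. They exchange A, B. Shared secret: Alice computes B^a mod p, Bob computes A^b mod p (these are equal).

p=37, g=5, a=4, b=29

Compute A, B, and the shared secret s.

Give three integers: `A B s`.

A = 5^4 mod 37  (bits of 4 = 100)
  bit 0 = 1: r = r^2 * 5 mod 37 = 1^2 * 5 = 1*5 = 5
  bit 1 = 0: r = r^2 mod 37 = 5^2 = 25
  bit 2 = 0: r = r^2 mod 37 = 25^2 = 33
  -> A = 33
B = 5^29 mod 37  (bits of 29 = 11101)
  bit 0 = 1: r = r^2 * 5 mod 37 = 1^2 * 5 = 1*5 = 5
  bit 1 = 1: r = r^2 * 5 mod 37 = 5^2 * 5 = 25*5 = 14
  bit 2 = 1: r = r^2 * 5 mod 37 = 14^2 * 5 = 11*5 = 18
  bit 3 = 0: r = r^2 mod 37 = 18^2 = 28
  bit 4 = 1: r = r^2 * 5 mod 37 = 28^2 * 5 = 7*5 = 35
  -> B = 35
s = B^a = 35^4 mod 37  (bits of 4 = 100)
  bit 0 = 1: r = r^2 * 35 mod 37 = 1^2 * 35 = 1*35 = 35
  bit 1 = 0: r = r^2 mod 37 = 35^2 = 4
  bit 2 = 0: r = r^2 mod 37 = 4^2 = 16
  -> s = B^a = 16

Answer: 33 35 16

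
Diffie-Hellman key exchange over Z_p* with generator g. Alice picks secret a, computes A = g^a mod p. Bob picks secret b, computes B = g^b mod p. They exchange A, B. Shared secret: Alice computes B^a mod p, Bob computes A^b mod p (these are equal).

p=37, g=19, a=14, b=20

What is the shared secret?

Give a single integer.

A = 19^14 mod 37  (bits of 14 = 1110)
  bit 0 = 1: r = r^2 * 19 mod 37 = 1^2 * 19 = 1*19 = 19
  bit 1 = 1: r = r^2 * 19 mod 37 = 19^2 * 19 = 28*19 = 14
  bit 2 = 1: r = r^2 * 19 mod 37 = 14^2 * 19 = 11*19 = 24
  bit 3 = 0: r = r^2 mod 37 = 24^2 = 21
  -> A = 21
B = 19^20 mod 37  (bits of 20 = 10100)
  bit 0 = 1: r = r^2 * 19 mod 37 = 1^2 * 19 = 1*19 = 19
  bit 1 = 0: r = r^2 mod 37 = 19^2 = 28
  bit 2 = 1: r = r^2 * 19 mod 37 = 28^2 * 19 = 7*19 = 22
  bit 3 = 0: r = r^2 mod 37 = 22^2 = 3
  bit 4 = 0: r = r^2 mod 37 = 3^2 = 9
  -> B = 9
s = B^a = 9^14 mod 37  (bits of 14 = 1110)
  bit 0 = 1: r = r^2 * 9 mod 37 = 1^2 * 9 = 1*9 = 9
  bit 1 = 1: r = r^2 * 9 mod 37 = 9^2 * 9 = 7*9 = 26
  bit 2 = 1: r = r^2 * 9 mod 37 = 26^2 * 9 = 10*9 = 16
  bit 3 = 0: r = r^2 mod 37 = 16^2 = 34
  -> s = B^a = 34

Answer: 34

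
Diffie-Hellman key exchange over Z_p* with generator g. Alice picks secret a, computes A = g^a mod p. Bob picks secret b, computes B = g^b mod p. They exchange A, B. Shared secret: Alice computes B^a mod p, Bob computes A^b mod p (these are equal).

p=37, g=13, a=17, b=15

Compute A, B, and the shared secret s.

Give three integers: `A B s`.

Answer: 17 29 14

Derivation:
A = 13^17 mod 37  (bits of 17 = 10001)
  bit 0 = 1: r = r^2 * 13 mod 37 = 1^2 * 13 = 1*13 = 13
  bit 1 = 0: r = r^2 mod 37 = 13^2 = 21
  bit 2 = 0: r = r^2 mod 37 = 21^2 = 34
  bit 3 = 0: r = r^2 mod 37 = 34^2 = 9
  bit 4 = 1: r = r^2 * 13 mod 37 = 9^2 * 13 = 7*13 = 17
  -> A = 17
B = 13^15 mod 37  (bits of 15 = 1111)
  bit 0 = 1: r = r^2 * 13 mod 37 = 1^2 * 13 = 1*13 = 13
  bit 1 = 1: r = r^2 * 13 mod 37 = 13^2 * 13 = 21*13 = 14
  bit 2 = 1: r = r^2 * 13 mod 37 = 14^2 * 13 = 11*13 = 32
  bit 3 = 1: r = r^2 * 13 mod 37 = 32^2 * 13 = 25*13 = 29
  -> B = 29
s = B^a = 29^17 mod 37  (bits of 17 = 10001)
  bit 0 = 1: r = r^2 * 29 mod 37 = 1^2 * 29 = 1*29 = 29
  bit 1 = 0: r = r^2 mod 37 = 29^2 = 27
  bit 2 = 0: r = r^2 mod 37 = 27^2 = 26
  bit 3 = 0: r = r^2 mod 37 = 26^2 = 10
  bit 4 = 1: r = r^2 * 29 mod 37 = 10^2 * 29 = 26*29 = 14
  -> s = B^a = 14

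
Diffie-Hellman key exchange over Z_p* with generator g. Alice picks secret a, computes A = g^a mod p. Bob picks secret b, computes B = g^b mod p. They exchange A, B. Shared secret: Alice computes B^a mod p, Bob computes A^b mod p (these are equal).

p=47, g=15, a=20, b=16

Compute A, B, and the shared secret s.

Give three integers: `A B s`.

Answer: 21 27 14

Derivation:
A = 15^20 mod 47  (bits of 20 = 10100)
  bit 0 = 1: r = r^2 * 15 mod 47 = 1^2 * 15 = 1*15 = 15
  bit 1 = 0: r = r^2 mod 47 = 15^2 = 37
  bit 2 = 1: r = r^2 * 15 mod 47 = 37^2 * 15 = 6*15 = 43
  bit 3 = 0: r = r^2 mod 47 = 43^2 = 16
  bit 4 = 0: r = r^2 mod 47 = 16^2 = 21
  -> A = 21
B = 15^16 mod 47  (bits of 16 = 10000)
  bit 0 = 1: r = r^2 * 15 mod 47 = 1^2 * 15 = 1*15 = 15
  bit 1 = 0: r = r^2 mod 47 = 15^2 = 37
  bit 2 = 0: r = r^2 mod 47 = 37^2 = 6
  bit 3 = 0: r = r^2 mod 47 = 6^2 = 36
  bit 4 = 0: r = r^2 mod 47 = 36^2 = 27
  -> B = 27
s = B^a = 27^20 mod 47  (bits of 20 = 10100)
  bit 0 = 1: r = r^2 * 27 mod 47 = 1^2 * 27 = 1*27 = 27
  bit 1 = 0: r = r^2 mod 47 = 27^2 = 24
  bit 2 = 1: r = r^2 * 27 mod 47 = 24^2 * 27 = 12*27 = 42
  bit 3 = 0: r = r^2 mod 47 = 42^2 = 25
  bit 4 = 0: r = r^2 mod 47 = 25^2 = 14
  -> s = B^a = 14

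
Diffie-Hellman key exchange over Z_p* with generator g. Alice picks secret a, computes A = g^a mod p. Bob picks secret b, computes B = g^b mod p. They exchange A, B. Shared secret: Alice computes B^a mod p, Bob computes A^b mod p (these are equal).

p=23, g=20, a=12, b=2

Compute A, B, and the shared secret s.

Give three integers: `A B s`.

A = 20^12 mod 23  (bits of 12 = 1100)
  bit 0 = 1: r = r^2 * 20 mod 23 = 1^2 * 20 = 1*20 = 20
  bit 1 = 1: r = r^2 * 20 mod 23 = 20^2 * 20 = 9*20 = 19
  bit 2 = 0: r = r^2 mod 23 = 19^2 = 16
  bit 3 = 0: r = r^2 mod 23 = 16^2 = 3
  -> A = 3
B = 20^2 mod 23  (bits of 2 = 10)
  bit 0 = 1: r = r^2 * 20 mod 23 = 1^2 * 20 = 1*20 = 20
  bit 1 = 0: r = r^2 mod 23 = 20^2 = 9
  -> B = 9
s = B^a = 9^12 mod 23  (bits of 12 = 1100)
  bit 0 = 1: r = r^2 * 9 mod 23 = 1^2 * 9 = 1*9 = 9
  bit 1 = 1: r = r^2 * 9 mod 23 = 9^2 * 9 = 12*9 = 16
  bit 2 = 0: r = r^2 mod 23 = 16^2 = 3
  bit 3 = 0: r = r^2 mod 23 = 3^2 = 9
  -> s = B^a = 9

Answer: 3 9 9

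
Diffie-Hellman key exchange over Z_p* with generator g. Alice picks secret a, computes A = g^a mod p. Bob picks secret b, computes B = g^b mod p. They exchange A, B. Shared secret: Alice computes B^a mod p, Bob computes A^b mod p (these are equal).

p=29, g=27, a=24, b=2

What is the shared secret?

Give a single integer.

Answer: 23

Derivation:
A = 27^24 mod 29  (bits of 24 = 11000)
  bit 0 = 1: r = r^2 * 27 mod 29 = 1^2 * 27 = 1*27 = 27
  bit 1 = 1: r = r^2 * 27 mod 29 = 27^2 * 27 = 4*27 = 21
  bit 2 = 0: r = r^2 mod 29 = 21^2 = 6
  bit 3 = 0: r = r^2 mod 29 = 6^2 = 7
  bit 4 = 0: r = r^2 mod 29 = 7^2 = 20
  -> A = 20
B = 27^2 mod 29  (bits of 2 = 10)
  bit 0 = 1: r = r^2 * 27 mod 29 = 1^2 * 27 = 1*27 = 27
  bit 1 = 0: r = r^2 mod 29 = 27^2 = 4
  -> B = 4
s = B^a = 4^24 mod 29  (bits of 24 = 11000)
  bit 0 = 1: r = r^2 * 4 mod 29 = 1^2 * 4 = 1*4 = 4
  bit 1 = 1: r = r^2 * 4 mod 29 = 4^2 * 4 = 16*4 = 6
  bit 2 = 0: r = r^2 mod 29 = 6^2 = 7
  bit 3 = 0: r = r^2 mod 29 = 7^2 = 20
  bit 4 = 0: r = r^2 mod 29 = 20^2 = 23
  -> s = B^a = 23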